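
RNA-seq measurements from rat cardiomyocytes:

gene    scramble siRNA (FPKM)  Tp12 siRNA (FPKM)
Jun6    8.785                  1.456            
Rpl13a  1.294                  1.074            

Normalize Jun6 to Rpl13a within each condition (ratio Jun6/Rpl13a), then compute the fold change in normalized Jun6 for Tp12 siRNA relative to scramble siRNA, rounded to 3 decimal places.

0.200

Jun6/Rpl13a (scramble siRNA) = 8.785 / 1.294 = 6.789
Jun6/Rpl13a (Tp12 siRNA) = 1.456 / 1.074 = 1.3557
Fold change = 1.3557 / 6.789 = 0.1997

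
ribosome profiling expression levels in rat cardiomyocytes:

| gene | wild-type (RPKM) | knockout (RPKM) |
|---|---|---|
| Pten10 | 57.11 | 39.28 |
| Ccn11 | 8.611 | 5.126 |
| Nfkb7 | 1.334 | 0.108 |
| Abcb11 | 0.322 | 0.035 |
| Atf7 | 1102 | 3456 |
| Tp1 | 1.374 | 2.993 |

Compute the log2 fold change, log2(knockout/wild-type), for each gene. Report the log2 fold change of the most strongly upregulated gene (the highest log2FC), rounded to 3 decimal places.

log2(39.28/57.11) = -0.540  (Pten10)
log2(5.126/8.611) = -0.748  (Ccn11)
log2(0.108/1.334) = -3.627  (Nfkb7)
log2(0.035/0.322) = -3.202  (Abcb11)
log2(3456/1102) = 1.649  (Atf7)
log2(2.993/1.374) = 1.123  (Tp1)
Atf7 is most strongly upregulated.

1.649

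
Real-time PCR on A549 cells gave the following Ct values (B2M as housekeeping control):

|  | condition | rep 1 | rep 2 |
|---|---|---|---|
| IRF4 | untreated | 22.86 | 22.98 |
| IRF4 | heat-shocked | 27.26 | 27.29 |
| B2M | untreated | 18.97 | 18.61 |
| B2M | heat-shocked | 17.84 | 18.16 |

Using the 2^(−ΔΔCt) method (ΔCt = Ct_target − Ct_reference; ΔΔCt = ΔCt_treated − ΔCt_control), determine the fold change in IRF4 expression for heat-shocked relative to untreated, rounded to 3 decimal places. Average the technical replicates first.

Mean Ct: IRF4 untreated 22.920; IRF4 heat-shocked 27.275; B2M untreated 18.790; B2M heat-shocked 18.000
ΔCt(untreated) = 22.920 − 18.790 = 4.130
ΔCt(heat-shocked) = 27.275 − 18.000 = 9.275
ΔΔCt = 9.275 − 4.130 = 5.145
Fold change = 2^(−5.145) = 0.0283

0.028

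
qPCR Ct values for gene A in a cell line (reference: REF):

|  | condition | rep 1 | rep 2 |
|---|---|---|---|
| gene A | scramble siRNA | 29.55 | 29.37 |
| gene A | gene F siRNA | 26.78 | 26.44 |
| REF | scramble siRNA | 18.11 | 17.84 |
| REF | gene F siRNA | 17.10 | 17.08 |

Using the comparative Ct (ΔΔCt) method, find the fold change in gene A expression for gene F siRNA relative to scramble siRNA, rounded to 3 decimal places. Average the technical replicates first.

3.904

Mean Ct: gene A scramble siRNA 29.460; gene A gene F siRNA 26.610; REF scramble siRNA 17.975; REF gene F siRNA 17.090
ΔCt(scramble siRNA) = 29.460 − 17.975 = 11.485
ΔCt(gene F siRNA) = 26.610 − 17.090 = 9.520
ΔΔCt = 9.520 − 11.485 = -1.965
Fold change = 2^(−(-1.965)) = 2^1.965 = 3.9041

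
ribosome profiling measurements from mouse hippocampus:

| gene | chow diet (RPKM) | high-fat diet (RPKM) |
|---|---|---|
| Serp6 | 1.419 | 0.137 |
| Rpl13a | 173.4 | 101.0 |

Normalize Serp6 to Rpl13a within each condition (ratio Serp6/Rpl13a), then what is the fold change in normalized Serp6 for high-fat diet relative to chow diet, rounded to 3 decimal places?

Serp6/Rpl13a (chow diet) = 1.419 / 173.4 = 0.0081834
Serp6/Rpl13a (high-fat diet) = 0.137 / 101.0 = 0.0013564
Fold change = 0.0013564 / 0.0081834 = 0.1658

0.166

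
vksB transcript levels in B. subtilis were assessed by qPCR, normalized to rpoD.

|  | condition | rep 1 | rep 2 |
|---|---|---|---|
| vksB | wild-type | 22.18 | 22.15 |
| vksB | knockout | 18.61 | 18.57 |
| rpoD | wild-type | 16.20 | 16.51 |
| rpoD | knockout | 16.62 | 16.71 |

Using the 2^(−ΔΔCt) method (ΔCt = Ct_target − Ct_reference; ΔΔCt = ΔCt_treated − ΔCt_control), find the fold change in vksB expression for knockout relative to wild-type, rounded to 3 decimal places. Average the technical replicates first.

14.774

Mean Ct: vksB wild-type 22.165; vksB knockout 18.590; rpoD wild-type 16.355; rpoD knockout 16.665
ΔCt(wild-type) = 22.165 − 16.355 = 5.810
ΔCt(knockout) = 18.590 − 16.665 = 1.925
ΔΔCt = 1.925 − 5.810 = -3.885
Fold change = 2^(−(-3.885)) = 2^3.885 = 14.7741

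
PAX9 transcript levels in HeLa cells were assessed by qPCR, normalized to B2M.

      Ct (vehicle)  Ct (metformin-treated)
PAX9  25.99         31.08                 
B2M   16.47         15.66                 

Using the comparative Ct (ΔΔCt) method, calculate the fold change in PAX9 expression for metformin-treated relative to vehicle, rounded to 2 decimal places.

0.02

ΔCt(vehicle) = 25.990 − 16.470 = 9.520
ΔCt(metformin-treated) = 31.080 − 15.660 = 15.420
ΔΔCt = 15.420 − 9.520 = 5.900
Fold change = 2^(−5.900) = 0.017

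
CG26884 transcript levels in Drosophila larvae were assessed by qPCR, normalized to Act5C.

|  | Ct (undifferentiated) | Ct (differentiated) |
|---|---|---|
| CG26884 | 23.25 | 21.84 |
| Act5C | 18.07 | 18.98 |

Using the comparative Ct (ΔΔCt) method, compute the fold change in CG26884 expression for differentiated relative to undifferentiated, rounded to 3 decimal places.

ΔCt(undifferentiated) = 23.250 − 18.070 = 5.180
ΔCt(differentiated) = 21.840 − 18.980 = 2.860
ΔΔCt = 2.860 − 5.180 = -2.320
Fold change = 2^(−(-2.320)) = 2^2.320 = 4.9933

4.993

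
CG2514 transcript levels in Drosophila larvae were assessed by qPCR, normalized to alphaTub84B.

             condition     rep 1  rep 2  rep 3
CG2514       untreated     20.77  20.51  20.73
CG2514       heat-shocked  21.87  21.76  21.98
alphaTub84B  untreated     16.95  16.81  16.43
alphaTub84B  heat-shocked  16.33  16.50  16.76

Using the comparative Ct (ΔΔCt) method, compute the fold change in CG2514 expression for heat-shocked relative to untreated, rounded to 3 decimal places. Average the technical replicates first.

0.379

Mean Ct: CG2514 untreated 20.670; CG2514 heat-shocked 21.870; alphaTub84B untreated 16.730; alphaTub84B heat-shocked 16.530
ΔCt(untreated) = 20.670 − 16.730 = 3.940
ΔCt(heat-shocked) = 21.870 − 16.530 = 5.340
ΔΔCt = 5.340 − 3.940 = 1.400
Fold change = 2^(−1.400) = 0.3789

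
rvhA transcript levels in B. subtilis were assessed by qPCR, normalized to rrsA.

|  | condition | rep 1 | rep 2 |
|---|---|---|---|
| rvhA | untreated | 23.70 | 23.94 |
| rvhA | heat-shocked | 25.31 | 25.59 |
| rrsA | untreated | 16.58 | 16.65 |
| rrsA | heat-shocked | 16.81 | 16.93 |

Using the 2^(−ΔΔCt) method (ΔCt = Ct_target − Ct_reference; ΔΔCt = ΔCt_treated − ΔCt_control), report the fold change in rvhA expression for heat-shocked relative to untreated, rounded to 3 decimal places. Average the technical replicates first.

0.386

Mean Ct: rvhA untreated 23.820; rvhA heat-shocked 25.450; rrsA untreated 16.615; rrsA heat-shocked 16.870
ΔCt(untreated) = 23.820 − 16.615 = 7.205
ΔCt(heat-shocked) = 25.450 − 16.870 = 8.580
ΔΔCt = 8.580 − 7.205 = 1.375
Fold change = 2^(−1.375) = 0.3856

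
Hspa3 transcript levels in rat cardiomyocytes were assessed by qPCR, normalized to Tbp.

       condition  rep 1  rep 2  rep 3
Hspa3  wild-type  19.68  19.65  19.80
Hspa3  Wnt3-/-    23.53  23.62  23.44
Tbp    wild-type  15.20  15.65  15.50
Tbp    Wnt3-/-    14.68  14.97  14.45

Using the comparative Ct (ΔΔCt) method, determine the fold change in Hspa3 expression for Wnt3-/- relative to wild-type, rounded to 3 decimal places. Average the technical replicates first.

0.042

Mean Ct: Hspa3 wild-type 19.710; Hspa3 Wnt3-/- 23.530; Tbp wild-type 15.450; Tbp Wnt3-/- 14.700
ΔCt(wild-type) = 19.710 − 15.450 = 4.260
ΔCt(Wnt3-/-) = 23.530 − 14.700 = 8.830
ΔΔCt = 8.830 − 4.260 = 4.570
Fold change = 2^(−4.570) = 0.0421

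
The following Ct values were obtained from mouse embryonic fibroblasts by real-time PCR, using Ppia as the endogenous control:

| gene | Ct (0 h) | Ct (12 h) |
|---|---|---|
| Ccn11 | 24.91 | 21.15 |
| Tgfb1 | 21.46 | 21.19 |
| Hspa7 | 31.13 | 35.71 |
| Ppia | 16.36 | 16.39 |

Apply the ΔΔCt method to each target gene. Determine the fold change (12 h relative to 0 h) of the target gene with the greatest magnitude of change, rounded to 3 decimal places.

0.043

Ccn11: ΔΔCt = (21.15−16.39) − (24.91−16.36) = 4.76 − 8.55 = -3.79; fold change = 2^3.79 = 13.833
Tgfb1: ΔΔCt = (21.19−16.39) − (21.46−16.36) = 4.80 − 5.10 = -0.30; fold change = 2^0.30 = 1.231
Hspa7: ΔΔCt = (35.71−16.39) − (31.13−16.36) = 19.32 − 14.77 = 4.55; fold change = 2^-4.55 = 0.043
Hspa7 has the largest |ΔΔCt| = 4.55.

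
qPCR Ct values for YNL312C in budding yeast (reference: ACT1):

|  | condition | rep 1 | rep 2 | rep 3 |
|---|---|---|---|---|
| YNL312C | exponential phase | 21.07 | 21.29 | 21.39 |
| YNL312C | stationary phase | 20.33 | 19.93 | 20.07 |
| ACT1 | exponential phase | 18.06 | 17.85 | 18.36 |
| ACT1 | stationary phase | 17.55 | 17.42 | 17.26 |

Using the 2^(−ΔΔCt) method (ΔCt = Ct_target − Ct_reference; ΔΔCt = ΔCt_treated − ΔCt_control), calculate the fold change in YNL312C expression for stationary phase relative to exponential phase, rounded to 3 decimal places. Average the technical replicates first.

Mean Ct: YNL312C exponential phase 21.250; YNL312C stationary phase 20.110; ACT1 exponential phase 18.090; ACT1 stationary phase 17.410
ΔCt(exponential phase) = 21.250 − 18.090 = 3.160
ΔCt(stationary phase) = 20.110 − 17.410 = 2.700
ΔΔCt = 2.700 − 3.160 = -0.460
Fold change = 2^(−(-0.460)) = 2^0.460 = 1.3755

1.376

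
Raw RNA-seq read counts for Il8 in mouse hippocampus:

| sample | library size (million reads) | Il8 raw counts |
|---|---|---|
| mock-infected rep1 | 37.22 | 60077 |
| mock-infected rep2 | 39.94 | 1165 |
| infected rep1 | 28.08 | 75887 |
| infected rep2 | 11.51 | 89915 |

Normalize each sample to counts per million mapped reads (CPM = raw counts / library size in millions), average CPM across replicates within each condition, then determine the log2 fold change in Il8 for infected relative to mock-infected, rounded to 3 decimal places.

2.678

CPM(mock-infected rep1) = 60077 / 37.22 = 1614.1053
CPM(mock-infected rep2) = 1165 / 39.94 = 29.1688
CPM(infected rep1) = 75887 / 28.08 = 2702.5285
CPM(infected rep2) = 89915 / 11.51 = 7811.9027
mean CPM(mock-infected) = 821.6370; mean CPM(infected) = 5257.2156
Fold change = 5257.2156 / 821.6370 = 6.39846
log2(6.39846) = 2.6777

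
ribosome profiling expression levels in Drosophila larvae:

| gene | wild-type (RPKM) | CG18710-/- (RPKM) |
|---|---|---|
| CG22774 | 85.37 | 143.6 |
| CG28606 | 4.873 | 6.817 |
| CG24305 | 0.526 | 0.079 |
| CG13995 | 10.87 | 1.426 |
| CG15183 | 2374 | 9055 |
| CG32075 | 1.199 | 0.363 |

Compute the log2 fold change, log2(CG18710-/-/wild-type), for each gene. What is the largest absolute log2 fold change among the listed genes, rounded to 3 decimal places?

2.930

log2(143.6/85.37) = 0.750  (CG22774)
log2(6.817/4.873) = 0.484  (CG28606)
log2(0.079/0.526) = -2.735  (CG24305)
log2(1.426/10.87) = -2.930  (CG13995)
log2(9055/2374) = 1.931  (CG15183)
log2(0.363/1.199) = -1.724  (CG32075)
The largest magnitude belongs to CG13995.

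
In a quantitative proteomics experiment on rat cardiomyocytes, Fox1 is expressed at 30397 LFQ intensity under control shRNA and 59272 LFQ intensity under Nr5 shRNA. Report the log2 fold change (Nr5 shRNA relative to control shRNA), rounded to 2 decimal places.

Fold change = 59272 / 30397 = 1.9499
log2(1.9499) = 0.963

0.96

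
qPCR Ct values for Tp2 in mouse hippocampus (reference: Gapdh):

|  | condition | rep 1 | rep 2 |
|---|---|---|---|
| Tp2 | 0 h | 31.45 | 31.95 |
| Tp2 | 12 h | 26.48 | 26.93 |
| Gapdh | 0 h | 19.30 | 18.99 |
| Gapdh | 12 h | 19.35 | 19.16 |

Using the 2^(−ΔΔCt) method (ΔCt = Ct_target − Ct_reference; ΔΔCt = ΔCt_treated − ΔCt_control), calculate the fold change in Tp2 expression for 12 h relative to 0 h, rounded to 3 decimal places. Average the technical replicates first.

Mean Ct: Tp2 0 h 31.700; Tp2 12 h 26.705; Gapdh 0 h 19.145; Gapdh 12 h 19.255
ΔCt(0 h) = 31.700 − 19.145 = 12.555
ΔCt(12 h) = 26.705 − 19.255 = 7.450
ΔΔCt = 7.450 − 12.555 = -5.105
Fold change = 2^(−(-5.105)) = 2^5.105 = 34.4158

34.416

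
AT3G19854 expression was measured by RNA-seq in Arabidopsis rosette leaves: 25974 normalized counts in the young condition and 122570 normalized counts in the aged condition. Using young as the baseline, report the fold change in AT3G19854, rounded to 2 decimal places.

4.72

Fold change = 122570 / 25974 = 4.719
AT3G19854 is upregulated.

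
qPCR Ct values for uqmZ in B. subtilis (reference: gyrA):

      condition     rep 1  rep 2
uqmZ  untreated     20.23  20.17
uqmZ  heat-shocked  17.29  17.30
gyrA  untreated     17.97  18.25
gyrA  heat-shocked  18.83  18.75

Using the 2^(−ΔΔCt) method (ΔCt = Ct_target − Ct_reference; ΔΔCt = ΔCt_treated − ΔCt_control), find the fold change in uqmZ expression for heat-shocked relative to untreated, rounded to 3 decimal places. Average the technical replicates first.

12.000

Mean Ct: uqmZ untreated 20.200; uqmZ heat-shocked 17.295; gyrA untreated 18.110; gyrA heat-shocked 18.790
ΔCt(untreated) = 20.200 − 18.110 = 2.090
ΔCt(heat-shocked) = 17.295 − 18.790 = -1.495
ΔΔCt = -1.495 − 2.090 = -3.585
Fold change = 2^(−(-3.585)) = 2^3.585 = 12.0003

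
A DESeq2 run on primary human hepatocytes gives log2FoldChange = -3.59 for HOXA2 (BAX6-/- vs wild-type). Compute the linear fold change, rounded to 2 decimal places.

Fold change = 2^(-3.59) = 0.083
That is, HOXA2 drops to 8.3% of the wild-type level.

0.08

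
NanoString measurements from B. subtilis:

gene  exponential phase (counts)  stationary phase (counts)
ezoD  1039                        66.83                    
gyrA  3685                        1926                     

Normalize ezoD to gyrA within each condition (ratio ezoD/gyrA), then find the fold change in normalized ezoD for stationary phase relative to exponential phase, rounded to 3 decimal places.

ezoD/gyrA (exponential phase) = 1039 / 3685 = 0.28195
ezoD/gyrA (stationary phase) = 66.83 / 1926 = 0.034699
Fold change = 0.034699 / 0.28195 = 0.1231

0.123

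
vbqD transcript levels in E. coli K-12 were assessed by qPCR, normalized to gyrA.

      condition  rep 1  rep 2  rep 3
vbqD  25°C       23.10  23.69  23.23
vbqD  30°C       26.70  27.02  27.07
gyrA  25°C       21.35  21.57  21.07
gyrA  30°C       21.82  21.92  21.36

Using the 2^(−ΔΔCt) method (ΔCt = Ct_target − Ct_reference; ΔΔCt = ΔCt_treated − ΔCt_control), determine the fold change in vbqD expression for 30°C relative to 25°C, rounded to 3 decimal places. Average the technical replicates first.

0.107

Mean Ct: vbqD 25°C 23.340; vbqD 30°C 26.930; gyrA 25°C 21.330; gyrA 30°C 21.700
ΔCt(25°C) = 23.340 − 21.330 = 2.010
ΔCt(30°C) = 26.930 − 21.700 = 5.230
ΔΔCt = 5.230 − 2.010 = 3.220
Fold change = 2^(−3.220) = 0.1073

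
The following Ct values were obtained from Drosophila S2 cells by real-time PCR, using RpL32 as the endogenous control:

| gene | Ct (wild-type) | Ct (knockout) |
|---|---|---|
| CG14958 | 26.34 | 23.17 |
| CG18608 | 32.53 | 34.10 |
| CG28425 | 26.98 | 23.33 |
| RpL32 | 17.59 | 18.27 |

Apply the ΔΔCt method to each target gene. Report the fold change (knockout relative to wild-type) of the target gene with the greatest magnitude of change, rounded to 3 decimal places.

20.112

CG14958: ΔΔCt = (23.17−18.27) − (26.34−17.59) = 4.90 − 8.75 = -3.85; fold change = 2^3.85 = 14.420
CG18608: ΔΔCt = (34.10−18.27) − (32.53−17.59) = 15.83 − 14.94 = 0.89; fold change = 2^-0.89 = 0.540
CG28425: ΔΔCt = (23.33−18.27) − (26.98−17.59) = 5.06 − 9.39 = -4.33; fold change = 2^4.33 = 20.112
CG28425 has the largest |ΔΔCt| = 4.33.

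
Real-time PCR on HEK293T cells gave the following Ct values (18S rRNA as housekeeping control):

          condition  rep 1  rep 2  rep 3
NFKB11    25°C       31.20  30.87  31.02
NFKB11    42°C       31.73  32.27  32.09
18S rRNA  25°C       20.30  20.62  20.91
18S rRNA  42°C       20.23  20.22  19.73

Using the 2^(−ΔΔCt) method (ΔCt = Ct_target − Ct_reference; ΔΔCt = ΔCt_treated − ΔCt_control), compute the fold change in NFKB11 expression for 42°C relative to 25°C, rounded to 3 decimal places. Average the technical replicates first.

Mean Ct: NFKB11 25°C 31.030; NFKB11 42°C 32.030; 18S rRNA 25°C 20.610; 18S rRNA 42°C 20.060
ΔCt(25°C) = 31.030 − 20.610 = 10.420
ΔCt(42°C) = 32.030 − 20.060 = 11.970
ΔΔCt = 11.970 − 10.420 = 1.550
Fold change = 2^(−1.550) = 0.3415

0.342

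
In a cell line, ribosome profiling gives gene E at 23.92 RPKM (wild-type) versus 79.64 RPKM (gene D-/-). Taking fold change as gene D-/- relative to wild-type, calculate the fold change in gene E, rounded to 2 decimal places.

3.33

Fold change = 79.64 / 23.92 = 3.329
gene E is upregulated.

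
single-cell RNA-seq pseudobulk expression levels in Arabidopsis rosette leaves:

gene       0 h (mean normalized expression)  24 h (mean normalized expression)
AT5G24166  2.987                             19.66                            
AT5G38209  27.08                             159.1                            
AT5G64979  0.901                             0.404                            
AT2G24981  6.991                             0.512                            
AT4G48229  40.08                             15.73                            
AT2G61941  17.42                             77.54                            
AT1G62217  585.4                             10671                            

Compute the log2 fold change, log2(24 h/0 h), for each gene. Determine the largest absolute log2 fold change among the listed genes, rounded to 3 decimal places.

4.188

log2(19.66/2.987) = 2.718  (AT5G24166)
log2(159.1/27.08) = 2.555  (AT5G38209)
log2(0.404/0.901) = -1.157  (AT5G64979)
log2(0.512/6.991) = -3.771  (AT2G24981)
log2(15.73/40.08) = -1.349  (AT4G48229)
log2(77.54/17.42) = 2.154  (AT2G61941)
log2(10671/585.4) = 4.188  (AT1G62217)
The largest magnitude belongs to AT1G62217.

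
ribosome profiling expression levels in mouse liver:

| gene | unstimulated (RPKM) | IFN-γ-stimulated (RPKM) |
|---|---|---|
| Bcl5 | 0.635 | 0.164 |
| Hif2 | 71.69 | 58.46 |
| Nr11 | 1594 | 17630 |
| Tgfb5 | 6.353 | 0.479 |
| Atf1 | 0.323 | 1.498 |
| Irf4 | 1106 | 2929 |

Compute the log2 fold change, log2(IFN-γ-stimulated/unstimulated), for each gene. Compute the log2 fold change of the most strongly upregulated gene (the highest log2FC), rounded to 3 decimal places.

3.467

log2(0.164/0.635) = -1.953  (Bcl5)
log2(58.46/71.69) = -0.294  (Hif2)
log2(17630/1594) = 3.467  (Nr11)
log2(0.479/6.353) = -3.729  (Tgfb5)
log2(1.498/0.323) = 2.213  (Atf1)
log2(2929/1106) = 1.405  (Irf4)
Nr11 is most strongly upregulated.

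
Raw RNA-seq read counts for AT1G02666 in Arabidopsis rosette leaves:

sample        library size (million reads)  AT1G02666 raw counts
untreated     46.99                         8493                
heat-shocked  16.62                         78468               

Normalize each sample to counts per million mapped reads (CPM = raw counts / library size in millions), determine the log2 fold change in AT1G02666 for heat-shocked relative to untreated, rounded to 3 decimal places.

4.707

CPM(untreated) = 8493 / 46.99 = 180.7406
CPM(heat-shocked) = 78468 / 16.62 = 4721.2996
Fold change = 4721.2996 / 180.7406 = 26.12197
log2(26.12197) = 4.7072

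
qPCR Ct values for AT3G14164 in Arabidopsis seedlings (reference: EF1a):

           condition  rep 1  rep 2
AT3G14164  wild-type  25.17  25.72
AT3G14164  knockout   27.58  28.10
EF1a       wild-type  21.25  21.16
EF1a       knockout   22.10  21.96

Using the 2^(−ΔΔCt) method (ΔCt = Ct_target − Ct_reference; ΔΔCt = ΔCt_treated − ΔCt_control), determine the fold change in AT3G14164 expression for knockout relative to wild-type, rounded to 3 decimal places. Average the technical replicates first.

0.337

Mean Ct: AT3G14164 wild-type 25.445; AT3G14164 knockout 27.840; EF1a wild-type 21.205; EF1a knockout 22.030
ΔCt(wild-type) = 25.445 − 21.205 = 4.240
ΔCt(knockout) = 27.840 − 22.030 = 5.810
ΔΔCt = 5.810 − 4.240 = 1.570
Fold change = 2^(−1.570) = 0.3368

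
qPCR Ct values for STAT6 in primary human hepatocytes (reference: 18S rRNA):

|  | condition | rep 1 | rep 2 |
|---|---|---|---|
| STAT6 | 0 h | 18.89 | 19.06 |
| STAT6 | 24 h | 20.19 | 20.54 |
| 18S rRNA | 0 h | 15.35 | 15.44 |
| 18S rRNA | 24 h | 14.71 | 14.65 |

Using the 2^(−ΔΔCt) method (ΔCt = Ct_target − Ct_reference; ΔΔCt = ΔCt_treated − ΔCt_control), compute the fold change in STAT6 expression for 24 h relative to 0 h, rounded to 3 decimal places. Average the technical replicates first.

0.232

Mean Ct: STAT6 0 h 18.975; STAT6 24 h 20.365; 18S rRNA 0 h 15.395; 18S rRNA 24 h 14.680
ΔCt(0 h) = 18.975 − 15.395 = 3.580
ΔCt(24 h) = 20.365 − 14.680 = 5.685
ΔΔCt = 5.685 − 3.580 = 2.105
Fold change = 2^(−2.105) = 0.2325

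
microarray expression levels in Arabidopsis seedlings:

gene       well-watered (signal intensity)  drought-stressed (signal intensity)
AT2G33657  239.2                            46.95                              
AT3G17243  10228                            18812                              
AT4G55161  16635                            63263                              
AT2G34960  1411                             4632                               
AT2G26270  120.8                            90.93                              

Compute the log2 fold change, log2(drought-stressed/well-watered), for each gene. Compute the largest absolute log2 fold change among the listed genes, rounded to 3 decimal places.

2.349

log2(46.95/239.2) = -2.349  (AT2G33657)
log2(18812/10228) = 0.879  (AT3G17243)
log2(63263/16635) = 1.927  (AT4G55161)
log2(4632/1411) = 1.715  (AT2G34960)
log2(90.93/120.8) = -0.410  (AT2G26270)
The largest magnitude belongs to AT2G33657.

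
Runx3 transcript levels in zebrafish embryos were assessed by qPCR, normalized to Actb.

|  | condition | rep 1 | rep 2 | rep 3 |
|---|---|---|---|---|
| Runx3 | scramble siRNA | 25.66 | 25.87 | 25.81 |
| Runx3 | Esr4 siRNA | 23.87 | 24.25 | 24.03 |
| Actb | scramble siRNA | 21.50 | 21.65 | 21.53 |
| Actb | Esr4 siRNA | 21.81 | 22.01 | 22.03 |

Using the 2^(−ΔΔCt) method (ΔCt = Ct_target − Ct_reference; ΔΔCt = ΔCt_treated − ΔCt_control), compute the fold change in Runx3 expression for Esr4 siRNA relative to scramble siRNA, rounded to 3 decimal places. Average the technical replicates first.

Mean Ct: Runx3 scramble siRNA 25.780; Runx3 Esr4 siRNA 24.050; Actb scramble siRNA 21.560; Actb Esr4 siRNA 21.950
ΔCt(scramble siRNA) = 25.780 − 21.560 = 4.220
ΔCt(Esr4 siRNA) = 24.050 − 21.950 = 2.100
ΔΔCt = 2.100 − 4.220 = -2.120
Fold change = 2^(−(-2.120)) = 2^2.120 = 4.3469

4.347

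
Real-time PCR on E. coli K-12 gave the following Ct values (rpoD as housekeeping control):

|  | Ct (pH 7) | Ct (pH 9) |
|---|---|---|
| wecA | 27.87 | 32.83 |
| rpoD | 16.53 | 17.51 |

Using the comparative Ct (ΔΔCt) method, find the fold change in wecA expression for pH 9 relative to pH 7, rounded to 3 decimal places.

0.063

ΔCt(pH 7) = 27.870 − 16.530 = 11.340
ΔCt(pH 9) = 32.830 − 17.510 = 15.320
ΔΔCt = 15.320 − 11.340 = 3.980
Fold change = 2^(−3.980) = 0.0634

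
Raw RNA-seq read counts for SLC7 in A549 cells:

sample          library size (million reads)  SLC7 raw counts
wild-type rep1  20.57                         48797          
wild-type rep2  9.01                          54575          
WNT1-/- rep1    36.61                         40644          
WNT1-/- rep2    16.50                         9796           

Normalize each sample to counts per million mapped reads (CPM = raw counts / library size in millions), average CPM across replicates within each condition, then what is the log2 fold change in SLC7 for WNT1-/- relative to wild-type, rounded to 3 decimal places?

CPM(wild-type rep1) = 48797 / 20.57 = 2372.2411
CPM(wild-type rep2) = 54575 / 9.01 = 6057.1587
CPM(WNT1-/- rep1) = 40644 / 36.61 = 1110.1885
CPM(WNT1-/- rep2) = 9796 / 16.50 = 593.6970
mean CPM(wild-type) = 4214.6999; mean CPM(WNT1-/-) = 851.9427
Fold change = 851.9427 / 4214.6999 = 0.20214
log2(0.20214) = -2.3066

-2.307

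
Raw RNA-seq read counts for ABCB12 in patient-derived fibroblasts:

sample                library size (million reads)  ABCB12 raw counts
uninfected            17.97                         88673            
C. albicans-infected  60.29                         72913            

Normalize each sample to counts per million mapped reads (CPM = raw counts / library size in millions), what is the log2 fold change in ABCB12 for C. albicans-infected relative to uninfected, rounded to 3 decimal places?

-2.029

CPM(uninfected) = 88673 / 17.97 = 4934.5019
CPM(C. albicans-infected) = 72913 / 60.29 = 1209.3714
Fold change = 1209.3714 / 4934.5019 = 0.24508
log2(0.24508) = -2.0286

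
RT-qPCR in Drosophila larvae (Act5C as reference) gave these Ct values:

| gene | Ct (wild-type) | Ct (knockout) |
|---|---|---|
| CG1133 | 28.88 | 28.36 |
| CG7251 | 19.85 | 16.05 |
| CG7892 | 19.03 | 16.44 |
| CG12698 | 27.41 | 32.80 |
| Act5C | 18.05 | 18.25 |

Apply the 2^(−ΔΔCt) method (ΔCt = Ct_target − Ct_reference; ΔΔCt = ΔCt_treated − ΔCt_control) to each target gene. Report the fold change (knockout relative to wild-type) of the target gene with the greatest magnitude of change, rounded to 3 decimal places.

CG1133: ΔΔCt = (28.36−18.25) − (28.88−18.05) = 10.11 − 10.83 = -0.72; fold change = 2^0.72 = 1.647
CG7251: ΔΔCt = (16.05−18.25) − (19.85−18.05) = -2.20 − 1.80 = -4.00; fold change = 2^4.00 = 16.000
CG7892: ΔΔCt = (16.44−18.25) − (19.03−18.05) = -1.81 − 0.98 = -2.79; fold change = 2^2.79 = 6.916
CG12698: ΔΔCt = (32.80−18.25) − (27.41−18.05) = 14.55 − 9.36 = 5.19; fold change = 2^-5.19 = 0.027
CG12698 has the largest |ΔΔCt| = 5.19.

0.027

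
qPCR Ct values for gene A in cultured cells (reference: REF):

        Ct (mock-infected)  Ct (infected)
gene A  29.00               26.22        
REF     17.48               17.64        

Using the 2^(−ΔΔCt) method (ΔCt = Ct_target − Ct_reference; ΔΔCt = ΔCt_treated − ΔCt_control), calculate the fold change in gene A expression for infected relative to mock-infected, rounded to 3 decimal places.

7.674

ΔCt(mock-infected) = 29.000 − 17.480 = 11.520
ΔCt(infected) = 26.220 − 17.640 = 8.580
ΔΔCt = 8.580 − 11.520 = -2.940
Fold change = 2^(−(-2.940)) = 2^2.940 = 7.6741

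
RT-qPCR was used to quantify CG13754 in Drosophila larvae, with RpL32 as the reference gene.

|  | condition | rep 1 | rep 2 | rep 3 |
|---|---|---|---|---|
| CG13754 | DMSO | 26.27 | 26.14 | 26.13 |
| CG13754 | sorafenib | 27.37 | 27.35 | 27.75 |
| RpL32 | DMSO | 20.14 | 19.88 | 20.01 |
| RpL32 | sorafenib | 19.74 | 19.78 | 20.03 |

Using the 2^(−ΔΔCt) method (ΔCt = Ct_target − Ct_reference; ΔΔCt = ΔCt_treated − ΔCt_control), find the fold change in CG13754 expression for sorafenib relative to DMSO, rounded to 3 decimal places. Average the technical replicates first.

Mean Ct: CG13754 DMSO 26.180; CG13754 sorafenib 27.490; RpL32 DMSO 20.010; RpL32 sorafenib 19.850
ΔCt(DMSO) = 26.180 − 20.010 = 6.170
ΔCt(sorafenib) = 27.490 − 19.850 = 7.640
ΔΔCt = 7.640 − 6.170 = 1.470
Fold change = 2^(−1.470) = 0.3610

0.361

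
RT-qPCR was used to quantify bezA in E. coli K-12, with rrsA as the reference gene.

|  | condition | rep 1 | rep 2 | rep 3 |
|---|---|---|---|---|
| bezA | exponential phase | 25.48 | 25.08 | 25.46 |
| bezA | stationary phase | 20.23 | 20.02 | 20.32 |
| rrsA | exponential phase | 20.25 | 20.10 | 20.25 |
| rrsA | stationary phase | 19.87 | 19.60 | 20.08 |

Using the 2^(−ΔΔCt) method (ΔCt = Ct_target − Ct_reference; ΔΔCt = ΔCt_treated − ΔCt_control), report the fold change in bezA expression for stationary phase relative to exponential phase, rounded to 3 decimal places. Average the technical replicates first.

27.858

Mean Ct: bezA exponential phase 25.340; bezA stationary phase 20.190; rrsA exponential phase 20.200; rrsA stationary phase 19.850
ΔCt(exponential phase) = 25.340 − 20.200 = 5.140
ΔCt(stationary phase) = 20.190 − 19.850 = 0.340
ΔΔCt = 0.340 − 5.140 = -4.800
Fold change = 2^(−(-4.800)) = 2^4.800 = 27.8576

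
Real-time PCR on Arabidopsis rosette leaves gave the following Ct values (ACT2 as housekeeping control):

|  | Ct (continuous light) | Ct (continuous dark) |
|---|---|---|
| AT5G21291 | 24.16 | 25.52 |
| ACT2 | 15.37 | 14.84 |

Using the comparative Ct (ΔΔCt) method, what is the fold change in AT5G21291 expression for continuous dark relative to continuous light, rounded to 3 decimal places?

0.270

ΔCt(continuous light) = 24.160 − 15.370 = 8.790
ΔCt(continuous dark) = 25.520 − 14.840 = 10.680
ΔΔCt = 10.680 − 8.790 = 1.890
Fold change = 2^(−1.890) = 0.2698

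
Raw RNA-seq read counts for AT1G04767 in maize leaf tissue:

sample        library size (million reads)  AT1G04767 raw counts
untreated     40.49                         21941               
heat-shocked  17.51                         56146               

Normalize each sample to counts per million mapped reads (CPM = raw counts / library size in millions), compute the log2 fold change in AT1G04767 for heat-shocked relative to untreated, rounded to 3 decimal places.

2.565

CPM(untreated) = 21941 / 40.49 = 541.8869
CPM(heat-shocked) = 56146 / 17.51 = 3206.5106
Fold change = 3206.5106 / 541.8869 = 5.91731
log2(5.91731) = 2.5649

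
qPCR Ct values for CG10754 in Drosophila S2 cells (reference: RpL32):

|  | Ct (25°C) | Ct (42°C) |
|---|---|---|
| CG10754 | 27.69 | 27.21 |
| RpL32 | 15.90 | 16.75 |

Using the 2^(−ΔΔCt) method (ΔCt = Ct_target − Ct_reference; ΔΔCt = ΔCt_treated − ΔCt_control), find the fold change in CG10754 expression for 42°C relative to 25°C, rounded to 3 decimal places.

ΔCt(25°C) = 27.690 − 15.900 = 11.790
ΔCt(42°C) = 27.210 − 16.750 = 10.460
ΔΔCt = 10.460 − 11.790 = -1.330
Fold change = 2^(−(-1.330)) = 2^1.330 = 2.5140

2.514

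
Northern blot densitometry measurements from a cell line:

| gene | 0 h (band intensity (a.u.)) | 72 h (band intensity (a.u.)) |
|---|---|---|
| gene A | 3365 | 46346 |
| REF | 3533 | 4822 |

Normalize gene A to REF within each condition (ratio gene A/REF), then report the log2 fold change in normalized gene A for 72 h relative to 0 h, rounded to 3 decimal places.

gene A/REF (0 h) = 3365 / 3533 = 0.95245
gene A/REF (72 h) = 46346 / 4822 = 9.6114
Fold change = 9.6114 / 0.95245 = 10.0912
log2(10.0912) = 3.3350

3.335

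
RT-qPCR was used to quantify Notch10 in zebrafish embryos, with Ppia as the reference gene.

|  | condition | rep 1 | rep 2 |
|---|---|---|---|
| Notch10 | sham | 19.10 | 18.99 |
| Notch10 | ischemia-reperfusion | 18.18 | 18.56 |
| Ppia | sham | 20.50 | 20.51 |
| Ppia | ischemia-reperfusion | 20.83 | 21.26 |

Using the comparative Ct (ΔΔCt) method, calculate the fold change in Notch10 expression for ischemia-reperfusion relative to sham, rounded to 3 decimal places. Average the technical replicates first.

Mean Ct: Notch10 sham 19.045; Notch10 ischemia-reperfusion 18.370; Ppia sham 20.505; Ppia ischemia-reperfusion 21.045
ΔCt(sham) = 19.045 − 20.505 = -1.460
ΔCt(ischemia-reperfusion) = 18.370 − 21.045 = -2.675
ΔΔCt = -2.675 − (-1.460) = -1.215
Fold change = 2^(−(-1.215)) = 2^1.215 = 2.3214

2.321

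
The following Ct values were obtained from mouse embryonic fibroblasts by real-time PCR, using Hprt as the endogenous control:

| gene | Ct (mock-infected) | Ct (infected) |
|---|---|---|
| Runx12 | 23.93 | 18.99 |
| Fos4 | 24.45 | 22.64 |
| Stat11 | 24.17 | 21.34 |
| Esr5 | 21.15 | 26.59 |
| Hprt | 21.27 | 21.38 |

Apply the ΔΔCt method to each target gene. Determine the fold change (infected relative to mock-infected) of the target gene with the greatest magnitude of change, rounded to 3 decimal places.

0.025

Runx12: ΔΔCt = (18.99−21.38) − (23.93−21.27) = -2.39 − 2.66 = -5.05; fold change = 2^5.05 = 33.128
Fos4: ΔΔCt = (22.64−21.38) − (24.45−21.27) = 1.26 − 3.18 = -1.92; fold change = 2^1.92 = 3.784
Stat11: ΔΔCt = (21.34−21.38) − (24.17−21.27) = -0.04 − 2.90 = -2.94; fold change = 2^2.94 = 7.674
Esr5: ΔΔCt = (26.59−21.38) − (21.15−21.27) = 5.21 − (-0.12) = 5.33; fold change = 2^-5.33 = 0.025
Esr5 has the largest |ΔΔCt| = 5.33.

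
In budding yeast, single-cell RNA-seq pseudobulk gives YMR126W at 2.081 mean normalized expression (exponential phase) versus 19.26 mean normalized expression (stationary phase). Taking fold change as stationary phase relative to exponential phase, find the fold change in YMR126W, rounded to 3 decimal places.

Fold change = 19.26 / 2.081 = 9.2552
YMR126W is upregulated.

9.255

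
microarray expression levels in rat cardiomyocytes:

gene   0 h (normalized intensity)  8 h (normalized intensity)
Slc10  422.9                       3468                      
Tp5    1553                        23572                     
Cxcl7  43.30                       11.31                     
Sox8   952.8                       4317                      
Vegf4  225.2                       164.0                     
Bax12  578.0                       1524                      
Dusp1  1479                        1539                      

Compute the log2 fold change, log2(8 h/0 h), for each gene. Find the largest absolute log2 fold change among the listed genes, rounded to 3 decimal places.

log2(3468/422.9) = 3.036  (Slc10)
log2(23572/1553) = 3.924  (Tp5)
log2(11.31/43.30) = -1.937  (Cxcl7)
log2(4317/952.8) = 2.180  (Sox8)
log2(164.0/225.2) = -0.458  (Vegf4)
log2(1524/578.0) = 1.399  (Bax12)
log2(1539/1479) = 0.057  (Dusp1)
The largest magnitude belongs to Tp5.

3.924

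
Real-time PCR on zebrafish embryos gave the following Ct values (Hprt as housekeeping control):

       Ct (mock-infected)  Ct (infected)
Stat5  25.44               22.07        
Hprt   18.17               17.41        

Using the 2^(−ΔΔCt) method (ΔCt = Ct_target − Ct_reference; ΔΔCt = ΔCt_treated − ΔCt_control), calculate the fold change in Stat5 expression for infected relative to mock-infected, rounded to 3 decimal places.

ΔCt(mock-infected) = 25.440 − 18.170 = 7.270
ΔCt(infected) = 22.070 − 17.410 = 4.660
ΔΔCt = 4.660 − 7.270 = -2.610
Fold change = 2^(−(-2.610)) = 2^2.610 = 6.1050

6.105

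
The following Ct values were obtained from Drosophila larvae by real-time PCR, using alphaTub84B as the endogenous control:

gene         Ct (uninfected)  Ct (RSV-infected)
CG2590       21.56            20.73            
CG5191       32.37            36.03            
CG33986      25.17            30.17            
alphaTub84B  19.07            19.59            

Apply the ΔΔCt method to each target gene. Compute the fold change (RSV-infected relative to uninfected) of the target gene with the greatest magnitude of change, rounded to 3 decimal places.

CG2590: ΔΔCt = (20.73−19.59) − (21.56−19.07) = 1.14 − 2.49 = -1.35; fold change = 2^1.35 = 2.549
CG5191: ΔΔCt = (36.03−19.59) − (32.37−19.07) = 16.44 − 13.30 = 3.14; fold change = 2^-3.14 = 0.113
CG33986: ΔΔCt = (30.17−19.59) − (25.17−19.07) = 10.58 − 6.10 = 4.48; fold change = 2^-4.48 = 0.045
CG33986 has the largest |ΔΔCt| = 4.48.

0.045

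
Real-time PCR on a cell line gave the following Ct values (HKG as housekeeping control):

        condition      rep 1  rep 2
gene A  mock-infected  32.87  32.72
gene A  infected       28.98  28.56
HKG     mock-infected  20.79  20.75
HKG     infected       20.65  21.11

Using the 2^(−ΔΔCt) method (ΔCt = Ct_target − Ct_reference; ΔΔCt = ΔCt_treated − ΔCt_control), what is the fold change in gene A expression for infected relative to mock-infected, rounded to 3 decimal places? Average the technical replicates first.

Mean Ct: gene A mock-infected 32.795; gene A infected 28.770; HKG mock-infected 20.770; HKG infected 20.880
ΔCt(mock-infected) = 32.795 − 20.770 = 12.025
ΔCt(infected) = 28.770 − 20.880 = 7.890
ΔΔCt = 7.890 − 12.025 = -4.135
Fold change = 2^(−(-4.135)) = 2^4.135 = 17.5695

17.569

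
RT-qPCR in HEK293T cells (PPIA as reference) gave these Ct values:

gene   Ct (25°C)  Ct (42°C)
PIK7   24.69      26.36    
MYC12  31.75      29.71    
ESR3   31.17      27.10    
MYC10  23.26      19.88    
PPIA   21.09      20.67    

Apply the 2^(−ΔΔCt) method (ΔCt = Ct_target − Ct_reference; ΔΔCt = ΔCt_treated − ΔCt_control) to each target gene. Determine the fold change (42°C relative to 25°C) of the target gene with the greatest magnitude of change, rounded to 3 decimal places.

PIK7: ΔΔCt = (26.36−20.67) − (24.69−21.09) = 5.69 − 3.60 = 2.09; fold change = 2^-2.09 = 0.235
MYC12: ΔΔCt = (29.71−20.67) − (31.75−21.09) = 9.04 − 10.66 = -1.62; fold change = 2^1.62 = 3.074
ESR3: ΔΔCt = (27.10−20.67) − (31.17−21.09) = 6.43 − 10.08 = -3.65; fold change = 2^3.65 = 12.553
MYC10: ΔΔCt = (19.88−20.67) − (23.26−21.09) = -0.79 − 2.17 = -2.96; fold change = 2^2.96 = 7.781
ESR3 has the largest |ΔΔCt| = 3.65.

12.553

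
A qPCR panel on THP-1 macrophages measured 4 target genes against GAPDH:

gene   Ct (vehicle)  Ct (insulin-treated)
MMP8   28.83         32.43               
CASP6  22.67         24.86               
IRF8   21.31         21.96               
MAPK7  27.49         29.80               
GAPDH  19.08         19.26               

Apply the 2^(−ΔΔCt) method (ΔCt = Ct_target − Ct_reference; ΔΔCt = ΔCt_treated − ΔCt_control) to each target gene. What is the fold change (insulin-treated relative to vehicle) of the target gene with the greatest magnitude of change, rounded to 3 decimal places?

0.093

MMP8: ΔΔCt = (32.43−19.26) − (28.83−19.08) = 13.17 − 9.75 = 3.42; fold change = 2^-3.42 = 0.093
CASP6: ΔΔCt = (24.86−19.26) − (22.67−19.08) = 5.60 − 3.59 = 2.01; fold change = 2^-2.01 = 0.248
IRF8: ΔΔCt = (21.96−19.26) − (21.31−19.08) = 2.70 − 2.23 = 0.47; fold change = 2^-0.47 = 0.722
MAPK7: ΔΔCt = (29.80−19.26) − (27.49−19.08) = 10.54 − 8.41 = 2.13; fold change = 2^-2.13 = 0.228
MMP8 has the largest |ΔΔCt| = 3.42.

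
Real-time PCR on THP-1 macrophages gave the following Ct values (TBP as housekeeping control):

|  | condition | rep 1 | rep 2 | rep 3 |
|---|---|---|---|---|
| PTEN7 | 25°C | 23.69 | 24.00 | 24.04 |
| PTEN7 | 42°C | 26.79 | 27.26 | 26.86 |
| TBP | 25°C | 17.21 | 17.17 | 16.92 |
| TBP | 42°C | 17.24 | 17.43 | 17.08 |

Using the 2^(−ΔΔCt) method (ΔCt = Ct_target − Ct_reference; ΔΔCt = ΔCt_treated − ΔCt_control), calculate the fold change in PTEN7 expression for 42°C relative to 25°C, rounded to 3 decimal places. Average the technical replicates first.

Mean Ct: PTEN7 25°C 23.910; PTEN7 42°C 26.970; TBP 25°C 17.100; TBP 42°C 17.250
ΔCt(25°C) = 23.910 − 17.100 = 6.810
ΔCt(42°C) = 26.970 − 17.250 = 9.720
ΔΔCt = 9.720 − 6.810 = 2.910
Fold change = 2^(−2.910) = 0.1330

0.133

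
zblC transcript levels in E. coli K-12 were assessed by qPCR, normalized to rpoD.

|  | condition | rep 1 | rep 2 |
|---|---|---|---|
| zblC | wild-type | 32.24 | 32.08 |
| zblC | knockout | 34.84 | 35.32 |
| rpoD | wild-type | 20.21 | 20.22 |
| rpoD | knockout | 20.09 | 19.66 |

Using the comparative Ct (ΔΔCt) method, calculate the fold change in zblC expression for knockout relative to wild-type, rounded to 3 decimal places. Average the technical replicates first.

0.104

Mean Ct: zblC wild-type 32.160; zblC knockout 35.080; rpoD wild-type 20.215; rpoD knockout 19.875
ΔCt(wild-type) = 32.160 − 20.215 = 11.945
ΔCt(knockout) = 35.080 − 19.875 = 15.205
ΔΔCt = 15.205 − 11.945 = 3.260
Fold change = 2^(−3.260) = 0.1044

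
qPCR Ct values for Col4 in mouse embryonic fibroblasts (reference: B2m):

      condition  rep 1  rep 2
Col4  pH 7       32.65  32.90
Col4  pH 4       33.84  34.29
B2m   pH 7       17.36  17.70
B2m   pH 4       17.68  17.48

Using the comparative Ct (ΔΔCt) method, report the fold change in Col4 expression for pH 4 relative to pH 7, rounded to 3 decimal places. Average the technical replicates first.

0.423

Mean Ct: Col4 pH 7 32.775; Col4 pH 4 34.065; B2m pH 7 17.530; B2m pH 4 17.580
ΔCt(pH 7) = 32.775 − 17.530 = 15.245
ΔCt(pH 4) = 34.065 − 17.580 = 16.485
ΔΔCt = 16.485 − 15.245 = 1.240
Fold change = 2^(−1.240) = 0.4234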